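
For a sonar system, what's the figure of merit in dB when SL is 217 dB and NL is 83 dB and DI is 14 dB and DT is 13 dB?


FOM = SL - NL + DI - DT = 217 - 83 + 14 - 13 = 135

135 dB


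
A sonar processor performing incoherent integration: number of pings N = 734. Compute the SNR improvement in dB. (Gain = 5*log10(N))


Gain = 5*log10(734) = 14.33

14.33 dB


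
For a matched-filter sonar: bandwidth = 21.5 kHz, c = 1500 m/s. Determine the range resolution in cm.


dR = c/(2*BW) = 1500 / (2 * 21.5e3) = 0.0349 m = 3.49 cm

3.49 cm


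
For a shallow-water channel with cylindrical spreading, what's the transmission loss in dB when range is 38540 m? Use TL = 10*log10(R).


45.86 dB


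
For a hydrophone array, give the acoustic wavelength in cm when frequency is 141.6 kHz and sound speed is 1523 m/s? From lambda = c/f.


lambda = c/f = 1523 / 141600 = 0.0108 m = 1.08 cm

1.08 cm


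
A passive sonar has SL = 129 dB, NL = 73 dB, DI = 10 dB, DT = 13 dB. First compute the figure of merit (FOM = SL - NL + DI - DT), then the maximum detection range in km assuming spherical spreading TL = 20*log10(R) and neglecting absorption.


Step 1: FOM = SL - NL + DI - DT = 129 - 73 + 10 - 13 = 53 dB
Step 2: at max range FOM = TL = 20*log10(R), so R = 10^(53/20) = 446.68 m = 0.45 km

0.45 km


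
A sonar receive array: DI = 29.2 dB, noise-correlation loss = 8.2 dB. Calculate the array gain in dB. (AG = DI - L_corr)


21.0 dB


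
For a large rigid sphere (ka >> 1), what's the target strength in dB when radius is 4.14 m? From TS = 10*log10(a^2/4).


TS = 10*log10(4.14^2 / 4) = 10*log10(4.2849) = 6.32

6.32 dB


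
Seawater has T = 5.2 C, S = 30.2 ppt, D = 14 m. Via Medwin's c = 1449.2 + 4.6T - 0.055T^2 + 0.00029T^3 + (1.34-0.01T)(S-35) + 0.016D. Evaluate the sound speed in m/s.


c = 1449.2 + 4.6*5.2 - 0.055*5.2^2 + 0.00029*5.2^3 + (1.34 - 0.01*5.2)*(30.2 - 35) + 0.016*14 = 1465.72

1465.72 m/s


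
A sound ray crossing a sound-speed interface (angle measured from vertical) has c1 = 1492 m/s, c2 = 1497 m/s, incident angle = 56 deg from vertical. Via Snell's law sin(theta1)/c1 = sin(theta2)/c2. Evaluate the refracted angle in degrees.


sin(theta2) = (c2/c1)*sin(theta1) = (1497/1492)*sin(56 deg) = 0.83182
theta2 = arcsin(0.83182) = 56.29

56.29 deg


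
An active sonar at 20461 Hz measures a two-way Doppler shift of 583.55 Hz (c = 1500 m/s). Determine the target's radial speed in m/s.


From fd = 2*f*v/c, v = c*fd/(2*f) = 1500 * 583.55 / (2*20461) = 21.39

21.39 m/s


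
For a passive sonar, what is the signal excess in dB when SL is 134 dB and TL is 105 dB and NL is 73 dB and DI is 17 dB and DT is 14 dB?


-41 dB


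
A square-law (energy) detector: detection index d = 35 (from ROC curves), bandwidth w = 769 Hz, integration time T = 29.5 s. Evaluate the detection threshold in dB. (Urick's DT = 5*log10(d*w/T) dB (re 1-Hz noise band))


14.8 dB


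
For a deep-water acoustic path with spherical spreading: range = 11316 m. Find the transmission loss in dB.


81.07 dB


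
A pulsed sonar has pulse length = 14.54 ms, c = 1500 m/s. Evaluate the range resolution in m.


10.905 m


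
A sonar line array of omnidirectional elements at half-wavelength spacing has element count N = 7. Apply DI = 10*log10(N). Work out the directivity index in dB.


DI = 10*log10(7) = 8.45

8.45 dB


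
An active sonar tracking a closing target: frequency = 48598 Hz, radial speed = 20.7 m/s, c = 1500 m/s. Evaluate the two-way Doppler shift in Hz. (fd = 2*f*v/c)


1341.3 Hz


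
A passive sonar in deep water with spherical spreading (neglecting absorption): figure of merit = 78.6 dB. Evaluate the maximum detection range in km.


8.51 km


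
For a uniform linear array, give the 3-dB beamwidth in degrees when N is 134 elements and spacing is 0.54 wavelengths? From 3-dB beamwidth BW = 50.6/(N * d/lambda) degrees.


0.7 deg


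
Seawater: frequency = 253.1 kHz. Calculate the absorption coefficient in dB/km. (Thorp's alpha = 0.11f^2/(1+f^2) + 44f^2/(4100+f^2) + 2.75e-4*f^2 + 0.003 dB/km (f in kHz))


f^2 = 64059.61
alpha = 0.11*64059.61/(1+64059.61) + 44*64059.61/(4100+64059.61) + 2.75e-4*64059.61 + 0.003 = 59.083

59.083 dB/km


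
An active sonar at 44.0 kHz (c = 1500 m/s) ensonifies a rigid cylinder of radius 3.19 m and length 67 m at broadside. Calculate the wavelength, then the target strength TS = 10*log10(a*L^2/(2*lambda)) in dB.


Step 1: lambda = c/f = 1500/44000 = 0.03409 m
Step 2: TS = 10*log10(a*L^2/(2*lambda)) = 10*log10(3.19*67^2/(2*0.03409)) = 53.22

53.22 dB


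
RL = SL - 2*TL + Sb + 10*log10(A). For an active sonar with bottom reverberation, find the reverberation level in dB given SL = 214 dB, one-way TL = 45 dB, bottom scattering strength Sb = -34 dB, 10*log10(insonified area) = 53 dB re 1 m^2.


143 dB


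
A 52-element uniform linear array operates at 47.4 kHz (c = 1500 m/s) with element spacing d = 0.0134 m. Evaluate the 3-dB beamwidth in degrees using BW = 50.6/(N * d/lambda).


2.3 deg


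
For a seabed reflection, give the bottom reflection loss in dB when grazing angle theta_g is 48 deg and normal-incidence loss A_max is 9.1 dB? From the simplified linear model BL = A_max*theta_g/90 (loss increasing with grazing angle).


BL = A_max * theta_g / 90 = 9.1 * 48 / 90 = 4.85

4.85 dB


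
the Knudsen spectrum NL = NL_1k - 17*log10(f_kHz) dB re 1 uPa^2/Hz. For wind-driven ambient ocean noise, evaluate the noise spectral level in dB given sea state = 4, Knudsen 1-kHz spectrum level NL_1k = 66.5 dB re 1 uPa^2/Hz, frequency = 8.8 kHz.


50.44 dB


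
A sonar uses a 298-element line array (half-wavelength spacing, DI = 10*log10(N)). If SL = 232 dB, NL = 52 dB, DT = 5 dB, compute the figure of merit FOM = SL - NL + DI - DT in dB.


199.74 dB


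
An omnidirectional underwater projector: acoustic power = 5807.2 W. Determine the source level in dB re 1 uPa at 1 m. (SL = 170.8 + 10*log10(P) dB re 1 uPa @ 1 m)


208.44 dB


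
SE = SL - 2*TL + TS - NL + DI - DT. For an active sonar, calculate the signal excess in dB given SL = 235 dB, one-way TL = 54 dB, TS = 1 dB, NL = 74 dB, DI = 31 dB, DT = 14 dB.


71 dB


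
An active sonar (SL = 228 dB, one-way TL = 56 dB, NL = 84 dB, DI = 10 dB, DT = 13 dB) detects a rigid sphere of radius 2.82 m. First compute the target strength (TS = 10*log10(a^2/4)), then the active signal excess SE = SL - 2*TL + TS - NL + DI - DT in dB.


Step 1: TS = 10*log10(2.82^2/4) = 2.98 dB
Step 2: SE = SL - 2*TL + TS - NL + DI - DT = 228 - 2*56 + (2.98) - 84 + 10 - 13 = 31.98

31.98 dB


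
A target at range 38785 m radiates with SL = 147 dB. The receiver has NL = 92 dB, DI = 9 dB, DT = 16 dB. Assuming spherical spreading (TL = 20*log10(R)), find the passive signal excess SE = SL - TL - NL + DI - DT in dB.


-43.77 dB


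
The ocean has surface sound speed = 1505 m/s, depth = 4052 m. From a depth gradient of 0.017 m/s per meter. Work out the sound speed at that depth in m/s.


c = 1505 + 0.017 * 4052 = 1573.884

1573.884 m/s


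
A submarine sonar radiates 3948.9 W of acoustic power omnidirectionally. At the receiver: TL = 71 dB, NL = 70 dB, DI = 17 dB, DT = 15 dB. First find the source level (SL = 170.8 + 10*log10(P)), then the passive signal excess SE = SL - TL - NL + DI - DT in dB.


Step 1: SL = 170.8 + 10*log10(3948.9) = 206.76 dB
Step 2: SE = SL - TL - NL + DI - DT = 206.76 - 71 - 70 + 17 - 15 = 67.76

67.76 dB


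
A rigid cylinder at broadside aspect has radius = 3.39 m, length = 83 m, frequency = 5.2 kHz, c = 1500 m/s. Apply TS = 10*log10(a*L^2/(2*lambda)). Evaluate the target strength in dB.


lambda = 1500/5200 = 0.28846 m
TS = 10*log10(3.39*83^2/(2*0.28846)) = 46.07

46.07 dB


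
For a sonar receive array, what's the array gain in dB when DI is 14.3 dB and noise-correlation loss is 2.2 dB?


AG = DI - L_corr = 14.3 - 2.2 = 12.1

12.1 dB


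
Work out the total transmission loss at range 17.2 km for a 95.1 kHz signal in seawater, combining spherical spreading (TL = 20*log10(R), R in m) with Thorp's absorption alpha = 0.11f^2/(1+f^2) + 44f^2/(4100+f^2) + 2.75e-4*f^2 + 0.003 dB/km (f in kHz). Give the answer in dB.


Step 1 (Thorp): alpha = 0.11*9044.01/(1+9044.01) + 44*9044.01/(4100+9044.01) + 2.75e-4*9044.01 + 0.003 = 32.8752 dB/km
Step 2: TL_spread = 20*log10(17200) = 84.71 dB
Step 3: TL_abs = alpha*R = 32.8752 * 17.2 = 565.45 dB
Step 4: TL_total = 84.71 + 565.45 = 650.16

650.16 dB


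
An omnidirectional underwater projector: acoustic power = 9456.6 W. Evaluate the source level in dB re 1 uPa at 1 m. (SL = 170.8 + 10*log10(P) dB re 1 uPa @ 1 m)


SL = 170.8 + 10*log10(9456.6) = 170.8 + 39.76 = 210.56

210.56 dB


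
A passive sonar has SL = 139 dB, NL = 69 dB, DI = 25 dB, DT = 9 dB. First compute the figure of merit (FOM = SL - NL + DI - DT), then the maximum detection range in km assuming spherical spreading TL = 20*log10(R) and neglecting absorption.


Step 1: FOM = SL - NL + DI - DT = 139 - 69 + 25 - 9 = 86 dB
Step 2: at max range FOM = TL = 20*log10(R), so R = 10^(86/20) = 19952.62 m = 19.95 km

19.95 km


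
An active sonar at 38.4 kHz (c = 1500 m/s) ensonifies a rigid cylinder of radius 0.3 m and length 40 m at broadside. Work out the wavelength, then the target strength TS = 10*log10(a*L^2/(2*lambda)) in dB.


Step 1: lambda = c/f = 1500/38400 = 0.03906 m
Step 2: TS = 10*log10(a*L^2/(2*lambda)) = 10*log10(0.3*40^2/(2*0.03906)) = 37.88

37.88 dB


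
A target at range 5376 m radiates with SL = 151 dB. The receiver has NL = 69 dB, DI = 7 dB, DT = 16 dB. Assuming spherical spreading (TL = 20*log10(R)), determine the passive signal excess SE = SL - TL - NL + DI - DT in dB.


-1.61 dB


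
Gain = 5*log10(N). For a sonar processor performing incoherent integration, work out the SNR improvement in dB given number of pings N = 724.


14.3 dB


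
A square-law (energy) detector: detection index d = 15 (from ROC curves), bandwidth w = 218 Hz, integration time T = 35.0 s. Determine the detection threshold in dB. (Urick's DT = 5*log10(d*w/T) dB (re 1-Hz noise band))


DT = 5*log10(d*w/T) = 5*log10(15 * 218 / 35.0) = 5*log10(93.43) = 9.85

9.85 dB


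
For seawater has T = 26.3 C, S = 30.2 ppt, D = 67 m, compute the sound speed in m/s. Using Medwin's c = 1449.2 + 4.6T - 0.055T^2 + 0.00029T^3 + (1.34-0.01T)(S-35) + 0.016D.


1533.31 m/s


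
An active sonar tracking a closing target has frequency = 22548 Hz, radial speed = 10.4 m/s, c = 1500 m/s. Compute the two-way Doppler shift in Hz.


312.67 Hz


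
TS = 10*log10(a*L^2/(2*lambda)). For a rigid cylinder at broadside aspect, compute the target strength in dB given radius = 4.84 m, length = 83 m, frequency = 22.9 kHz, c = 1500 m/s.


54.06 dB


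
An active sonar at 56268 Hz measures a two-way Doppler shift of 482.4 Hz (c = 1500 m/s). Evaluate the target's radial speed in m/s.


6.43 m/s


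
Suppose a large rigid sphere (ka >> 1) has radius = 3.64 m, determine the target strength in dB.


TS = 10*log10(3.64^2 / 4) = 10*log10(3.3124) = 5.2

5.2 dB


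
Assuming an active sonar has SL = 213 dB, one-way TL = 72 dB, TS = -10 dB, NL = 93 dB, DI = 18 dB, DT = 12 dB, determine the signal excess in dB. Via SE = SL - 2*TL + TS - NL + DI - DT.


-28 dB


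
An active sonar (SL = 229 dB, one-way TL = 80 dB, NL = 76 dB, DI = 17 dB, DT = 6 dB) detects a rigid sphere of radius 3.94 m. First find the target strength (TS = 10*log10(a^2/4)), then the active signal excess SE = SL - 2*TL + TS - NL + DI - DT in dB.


Step 1: TS = 10*log10(3.94^2/4) = 5.89 dB
Step 2: SE = SL - 2*TL + TS - NL + DI - DT = 229 - 2*80 + (5.89) - 76 + 17 - 6 = 9.89

9.89 dB


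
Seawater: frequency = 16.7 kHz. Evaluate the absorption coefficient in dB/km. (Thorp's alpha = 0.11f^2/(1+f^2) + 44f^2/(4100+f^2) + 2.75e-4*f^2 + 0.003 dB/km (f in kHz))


2.992 dB/km


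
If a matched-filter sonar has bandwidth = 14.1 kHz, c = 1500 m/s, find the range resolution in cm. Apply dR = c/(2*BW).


dR = c/(2*BW) = 1500 / (2 * 14.1e3) = 0.0532 m = 5.32 cm

5.32 cm


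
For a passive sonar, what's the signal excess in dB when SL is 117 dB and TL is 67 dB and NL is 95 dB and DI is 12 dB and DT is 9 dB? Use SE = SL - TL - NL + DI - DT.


SE = SL - TL - NL + DI - DT = 117 - 67 - 95 + 12 - 9 = -42

-42 dB


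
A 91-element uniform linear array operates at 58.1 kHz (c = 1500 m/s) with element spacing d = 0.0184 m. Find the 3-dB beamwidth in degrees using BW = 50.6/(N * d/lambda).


Step 1: lambda = 1500/58100 = 0.02582 m
Step 2: d/lambda = 0.0184/0.02582 = 0.7126
Step 3: BW = 50.6/(N * d/lambda) = 50.6/(91 * 0.7126) = 0.78

0.78 deg


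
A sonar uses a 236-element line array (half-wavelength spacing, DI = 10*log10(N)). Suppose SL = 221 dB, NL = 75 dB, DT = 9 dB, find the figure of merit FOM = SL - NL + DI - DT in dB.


Step 1: DI = 10*log10(236) = 23.73 dB
Step 2: FOM = SL - NL + DI - DT = 221 - 75 + 23.73 - 9 = 160.73

160.73 dB


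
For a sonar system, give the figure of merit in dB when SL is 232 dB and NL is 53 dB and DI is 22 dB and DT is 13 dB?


FOM = SL - NL + DI - DT = 232 - 53 + 22 - 13 = 188

188 dB


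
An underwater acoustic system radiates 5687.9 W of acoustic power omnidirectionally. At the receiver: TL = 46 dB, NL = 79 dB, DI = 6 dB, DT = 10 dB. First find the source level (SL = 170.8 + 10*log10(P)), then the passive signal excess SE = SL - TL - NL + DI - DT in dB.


Step 1: SL = 170.8 + 10*log10(5687.9) = 208.35 dB
Step 2: SE = SL - TL - NL + DI - DT = 208.35 - 46 - 79 + 6 - 10 = 79.35

79.35 dB


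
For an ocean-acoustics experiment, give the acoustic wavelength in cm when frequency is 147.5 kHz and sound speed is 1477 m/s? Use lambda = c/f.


lambda = c/f = 1477 / 147500 = 0.01 m = 1.0 cm

1.0 cm


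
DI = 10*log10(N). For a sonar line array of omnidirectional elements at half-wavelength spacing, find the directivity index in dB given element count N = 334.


25.24 dB


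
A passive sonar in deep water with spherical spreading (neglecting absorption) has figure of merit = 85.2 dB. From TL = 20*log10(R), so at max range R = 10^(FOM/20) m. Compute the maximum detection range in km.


18.2 km


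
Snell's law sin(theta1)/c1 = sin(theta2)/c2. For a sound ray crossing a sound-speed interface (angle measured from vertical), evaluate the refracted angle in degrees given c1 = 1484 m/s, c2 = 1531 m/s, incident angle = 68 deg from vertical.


sin(theta2) = (c2/c1)*sin(theta1) = (1531/1484)*sin(68 deg) = 0.95655
theta2 = arcsin(0.95655) = 73.05

73.05 deg


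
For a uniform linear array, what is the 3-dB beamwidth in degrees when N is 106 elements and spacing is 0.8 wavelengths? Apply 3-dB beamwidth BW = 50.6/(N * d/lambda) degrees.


0.6 deg


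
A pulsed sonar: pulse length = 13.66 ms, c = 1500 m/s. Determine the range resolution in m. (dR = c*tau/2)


10.245 m


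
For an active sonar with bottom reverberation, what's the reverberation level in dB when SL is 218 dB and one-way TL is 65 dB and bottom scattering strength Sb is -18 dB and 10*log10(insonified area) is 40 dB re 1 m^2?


110 dB


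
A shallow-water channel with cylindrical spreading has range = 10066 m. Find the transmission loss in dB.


TL = 10*log10(10066) = 40.03

40.03 dB


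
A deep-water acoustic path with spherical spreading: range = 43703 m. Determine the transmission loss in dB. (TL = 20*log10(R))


TL = 20*log10(43703) = 92.81

92.81 dB


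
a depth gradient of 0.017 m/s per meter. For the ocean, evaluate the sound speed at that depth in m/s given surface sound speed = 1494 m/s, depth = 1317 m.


c = 1494 + 0.017 * 1317 = 1516.389

1516.389 m/s


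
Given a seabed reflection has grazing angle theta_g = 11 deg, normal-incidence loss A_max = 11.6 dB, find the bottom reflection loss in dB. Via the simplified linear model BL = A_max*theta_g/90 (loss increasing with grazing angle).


BL = A_max * theta_g / 90 = 11.6 * 11 / 90 = 1.42

1.42 dB


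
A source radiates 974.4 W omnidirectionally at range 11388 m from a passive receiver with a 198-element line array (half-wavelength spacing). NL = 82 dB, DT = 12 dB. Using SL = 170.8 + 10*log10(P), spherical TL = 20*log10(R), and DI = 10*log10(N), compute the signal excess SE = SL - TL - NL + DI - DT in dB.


48.53 dB


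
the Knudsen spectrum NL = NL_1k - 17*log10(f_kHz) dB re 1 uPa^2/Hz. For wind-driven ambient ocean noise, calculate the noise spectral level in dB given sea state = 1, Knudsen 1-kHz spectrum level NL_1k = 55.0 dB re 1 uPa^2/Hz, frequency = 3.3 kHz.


46.19 dB


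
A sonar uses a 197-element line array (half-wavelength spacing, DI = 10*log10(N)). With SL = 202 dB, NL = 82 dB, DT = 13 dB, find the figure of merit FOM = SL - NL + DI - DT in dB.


Step 1: DI = 10*log10(197) = 22.94 dB
Step 2: FOM = SL - NL + DI - DT = 202 - 82 + 22.94 - 13 = 129.94

129.94 dB


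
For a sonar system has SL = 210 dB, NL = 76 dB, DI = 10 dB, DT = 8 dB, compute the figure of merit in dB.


FOM = SL - NL + DI - DT = 210 - 76 + 10 - 8 = 136

136 dB


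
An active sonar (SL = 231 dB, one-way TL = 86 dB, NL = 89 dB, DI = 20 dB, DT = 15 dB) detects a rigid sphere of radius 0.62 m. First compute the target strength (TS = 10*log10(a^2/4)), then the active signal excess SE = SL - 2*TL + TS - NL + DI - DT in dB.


Step 1: TS = 10*log10(0.62^2/4) = -10.17 dB
Step 2: SE = SL - 2*TL + TS - NL + DI - DT = 231 - 2*86 + (-10.17) - 89 + 20 - 15 = -35.17

-35.17 dB


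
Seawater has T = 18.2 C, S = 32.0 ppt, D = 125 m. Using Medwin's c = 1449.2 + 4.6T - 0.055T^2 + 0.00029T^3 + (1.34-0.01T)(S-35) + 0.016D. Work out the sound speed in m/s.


1514.98 m/s


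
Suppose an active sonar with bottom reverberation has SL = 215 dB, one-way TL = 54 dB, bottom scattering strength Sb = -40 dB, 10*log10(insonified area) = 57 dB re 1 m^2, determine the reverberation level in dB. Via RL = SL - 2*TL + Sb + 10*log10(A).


RL = SL - 2*TL + Sb + 10*log10(A) = 215 - 2*54 + (-40) + 57 = 124

124 dB


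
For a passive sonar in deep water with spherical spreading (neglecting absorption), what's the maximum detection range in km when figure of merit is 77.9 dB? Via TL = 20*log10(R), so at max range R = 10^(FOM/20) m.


At max range FOM = TL, so 20*log10(R) = 77.9
R = 10^(77.9/20) = 7852.36 m = 7.85 km

7.85 km


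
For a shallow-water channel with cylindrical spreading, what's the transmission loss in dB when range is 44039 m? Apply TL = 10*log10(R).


TL = 10*log10(44039) = 46.44

46.44 dB


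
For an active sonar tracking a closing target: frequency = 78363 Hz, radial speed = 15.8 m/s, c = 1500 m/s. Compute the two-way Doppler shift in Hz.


fd = 2*f*v/c = 2 * 78363 * 15.8 / 1500 = 1650.85

1650.85 Hz


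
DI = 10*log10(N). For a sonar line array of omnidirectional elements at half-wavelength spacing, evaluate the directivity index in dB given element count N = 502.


DI = 10*log10(502) = 27.01

27.01 dB


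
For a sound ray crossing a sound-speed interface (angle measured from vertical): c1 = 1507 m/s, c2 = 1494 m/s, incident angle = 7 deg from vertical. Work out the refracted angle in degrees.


sin(theta2) = (c2/c1)*sin(theta1) = (1494/1507)*sin(7 deg) = 0.12082
theta2 = arcsin(0.12082) = 6.94

6.94 deg


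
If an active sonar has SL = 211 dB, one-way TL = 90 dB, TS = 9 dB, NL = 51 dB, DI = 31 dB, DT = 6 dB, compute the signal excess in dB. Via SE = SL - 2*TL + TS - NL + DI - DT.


SE = SL - 2*TL + TS - NL + DI - DT = 211 - 2*90 + (9) - 51 + 31 - 6 = 14

14 dB


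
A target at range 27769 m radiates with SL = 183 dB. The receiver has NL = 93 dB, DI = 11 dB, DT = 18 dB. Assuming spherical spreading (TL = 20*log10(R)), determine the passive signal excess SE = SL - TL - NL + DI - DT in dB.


Step 1: TL = 20*log10(27769) = 88.87 dB
Step 2: SE = 183 - 88.87 - 93 + 11 - 18 = -5.87

-5.87 dB


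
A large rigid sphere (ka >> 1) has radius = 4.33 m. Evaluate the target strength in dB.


TS = 10*log10(4.33^2 / 4) = 10*log10(4.687225) = 6.71

6.71 dB


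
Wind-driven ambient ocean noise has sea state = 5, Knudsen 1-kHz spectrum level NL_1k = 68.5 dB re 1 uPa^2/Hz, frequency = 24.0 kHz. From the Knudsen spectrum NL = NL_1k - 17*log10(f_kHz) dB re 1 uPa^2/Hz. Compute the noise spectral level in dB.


NL = NL_1k - 17*log10(f_kHz) = 68.5 - 17*log10(24.0) = 68.5 - (23.46) = 45.04

45.04 dB


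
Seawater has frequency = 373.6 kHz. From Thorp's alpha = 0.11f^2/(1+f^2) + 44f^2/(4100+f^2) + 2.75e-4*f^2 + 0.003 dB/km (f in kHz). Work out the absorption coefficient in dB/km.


81.241 dB/km


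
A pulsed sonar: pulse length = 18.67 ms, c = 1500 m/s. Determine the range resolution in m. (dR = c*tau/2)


dR = c*tau/2 = 1500 * 18.67e-3 / 2 = 14.0025

14.0025 m


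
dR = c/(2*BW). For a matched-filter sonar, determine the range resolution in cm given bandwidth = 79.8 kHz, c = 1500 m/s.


0.94 cm


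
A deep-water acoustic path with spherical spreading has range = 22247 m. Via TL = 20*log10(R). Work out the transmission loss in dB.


TL = 20*log10(22247) = 86.95

86.95 dB


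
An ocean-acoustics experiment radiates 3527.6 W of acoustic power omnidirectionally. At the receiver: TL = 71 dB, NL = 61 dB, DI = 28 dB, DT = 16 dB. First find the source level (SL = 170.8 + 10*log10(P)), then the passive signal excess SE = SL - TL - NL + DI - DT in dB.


Step 1: SL = 170.8 + 10*log10(3527.6) = 206.27 dB
Step 2: SE = SL - TL - NL + DI - DT = 206.27 - 71 - 61 + 28 - 16 = 86.27

86.27 dB


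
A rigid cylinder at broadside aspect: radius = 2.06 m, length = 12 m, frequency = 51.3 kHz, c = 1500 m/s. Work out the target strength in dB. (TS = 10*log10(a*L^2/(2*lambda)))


lambda = 1500/51300 = 0.02924 m
TS = 10*log10(2.06*12^2/(2*0.02924)) = 37.05

37.05 dB


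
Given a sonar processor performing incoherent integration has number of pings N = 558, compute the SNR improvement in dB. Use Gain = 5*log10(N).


Gain = 5*log10(558) = 13.73

13.73 dB


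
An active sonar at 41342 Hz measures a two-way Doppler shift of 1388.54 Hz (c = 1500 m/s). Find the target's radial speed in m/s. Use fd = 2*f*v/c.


From fd = 2*f*v/c, v = c*fd/(2*f) = 1500 * 1388.54 / (2*41342) = 25.19

25.19 m/s


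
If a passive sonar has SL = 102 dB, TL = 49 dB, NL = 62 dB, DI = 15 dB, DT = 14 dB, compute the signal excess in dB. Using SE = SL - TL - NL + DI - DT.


SE = SL - TL - NL + DI - DT = 102 - 49 - 62 + 15 - 14 = -8

-8 dB


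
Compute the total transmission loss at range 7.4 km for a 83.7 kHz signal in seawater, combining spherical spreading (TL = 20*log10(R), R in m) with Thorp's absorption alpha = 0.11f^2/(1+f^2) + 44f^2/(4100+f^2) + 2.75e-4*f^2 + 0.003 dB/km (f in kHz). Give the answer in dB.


297.87 dB


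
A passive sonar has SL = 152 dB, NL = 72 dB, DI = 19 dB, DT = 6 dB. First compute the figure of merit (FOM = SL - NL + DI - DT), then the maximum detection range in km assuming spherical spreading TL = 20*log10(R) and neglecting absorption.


Step 1: FOM = SL - NL + DI - DT = 152 - 72 + 19 - 6 = 93 dB
Step 2: at max range FOM = TL = 20*log10(R), so R = 10^(93/20) = 44668.36 m = 44.67 km

44.67 km


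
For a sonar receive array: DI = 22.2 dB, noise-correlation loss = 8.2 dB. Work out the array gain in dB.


AG = DI - L_corr = 22.2 - 8.2 = 14.0

14.0 dB


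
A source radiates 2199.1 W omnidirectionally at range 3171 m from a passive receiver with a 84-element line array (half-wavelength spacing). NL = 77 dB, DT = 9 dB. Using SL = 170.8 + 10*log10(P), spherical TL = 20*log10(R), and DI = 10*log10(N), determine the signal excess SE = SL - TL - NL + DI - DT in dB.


Step 1: SL = 170.8 + 10*log10(2199.1) = 204.22 dB
Step 2: TL = 20*log10(3171) = 70.02 dB
Step 3: DI = 10*log10(84) = 19.24 dB
Step 4: SE = SL - TL - NL + DI - DT = 204.22 - 70.02 - 77 + 19.24 - 9 = 67.44

67.44 dB


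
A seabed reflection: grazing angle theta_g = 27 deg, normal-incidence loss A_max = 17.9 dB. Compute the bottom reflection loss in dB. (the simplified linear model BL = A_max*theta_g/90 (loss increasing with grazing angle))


5.37 dB


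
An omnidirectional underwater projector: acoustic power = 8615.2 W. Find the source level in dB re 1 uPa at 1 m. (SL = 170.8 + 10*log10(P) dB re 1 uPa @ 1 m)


210.15 dB


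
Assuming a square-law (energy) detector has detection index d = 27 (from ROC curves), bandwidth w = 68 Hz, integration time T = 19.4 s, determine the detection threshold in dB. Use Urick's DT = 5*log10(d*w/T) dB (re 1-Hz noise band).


DT = 5*log10(d*w/T) = 5*log10(27 * 68 / 19.4) = 5*log10(94.64) = 9.88

9.88 dB


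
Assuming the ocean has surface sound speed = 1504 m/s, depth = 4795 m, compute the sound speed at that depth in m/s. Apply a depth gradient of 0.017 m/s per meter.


1585.515 m/s


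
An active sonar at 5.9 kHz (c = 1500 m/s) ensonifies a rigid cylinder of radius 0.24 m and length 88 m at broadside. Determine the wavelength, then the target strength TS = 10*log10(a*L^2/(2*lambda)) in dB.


Step 1: lambda = c/f = 1500/5900 = 0.25424 m
Step 2: TS = 10*log10(a*L^2/(2*lambda)) = 10*log10(0.24*88^2/(2*0.25424)) = 35.63

35.63 dB


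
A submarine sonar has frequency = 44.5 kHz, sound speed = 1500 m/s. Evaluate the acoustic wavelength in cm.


3.37 cm


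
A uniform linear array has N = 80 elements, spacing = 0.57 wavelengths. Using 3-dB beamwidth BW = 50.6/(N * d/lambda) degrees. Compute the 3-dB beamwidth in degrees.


BW = 50.6 / (80 * 0.57) = 50.6 / 45.6 = 1.11

1.11 deg


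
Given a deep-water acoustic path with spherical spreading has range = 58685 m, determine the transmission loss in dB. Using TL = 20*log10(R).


95.37 dB


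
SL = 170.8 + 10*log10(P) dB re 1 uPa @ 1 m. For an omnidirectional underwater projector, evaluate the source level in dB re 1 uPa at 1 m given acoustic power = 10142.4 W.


SL = 170.8 + 10*log10(10142.4) = 170.8 + 40.06 = 210.86

210.86 dB


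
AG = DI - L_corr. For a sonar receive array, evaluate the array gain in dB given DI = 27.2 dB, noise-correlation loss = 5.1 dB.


AG = DI - L_corr = 27.2 - 5.1 = 22.1

22.1 dB


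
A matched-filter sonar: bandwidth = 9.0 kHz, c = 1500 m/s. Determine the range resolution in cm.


dR = c/(2*BW) = 1500 / (2 * 9.0e3) = 0.0833 m = 8.33 cm

8.33 cm


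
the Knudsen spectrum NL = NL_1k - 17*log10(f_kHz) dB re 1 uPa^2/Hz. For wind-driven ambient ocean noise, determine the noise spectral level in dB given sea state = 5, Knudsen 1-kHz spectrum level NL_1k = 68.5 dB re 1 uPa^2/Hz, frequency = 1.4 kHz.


NL = NL_1k - 17*log10(f_kHz) = 68.5 - 17*log10(1.4) = 68.5 - (2.48) = 66.02

66.02 dB


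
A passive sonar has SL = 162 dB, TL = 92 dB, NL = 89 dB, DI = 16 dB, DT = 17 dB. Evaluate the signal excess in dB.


SE = SL - TL - NL + DI - DT = 162 - 92 - 89 + 16 - 17 = -20

-20 dB


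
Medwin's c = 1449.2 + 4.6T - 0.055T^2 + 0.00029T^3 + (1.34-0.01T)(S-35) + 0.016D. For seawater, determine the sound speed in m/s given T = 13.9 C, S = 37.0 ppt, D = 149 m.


c = 1449.2 + 4.6*13.9 - 0.055*13.9^2 + 0.00029*13.9^3 + (1.34 - 0.01*13.9)*(37.0 - 35) + 0.016*149 = 1508.08

1508.08 m/s


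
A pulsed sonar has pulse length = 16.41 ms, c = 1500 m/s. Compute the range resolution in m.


12.3075 m


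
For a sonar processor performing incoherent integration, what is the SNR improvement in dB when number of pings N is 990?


Gain = 5*log10(990) = 14.98

14.98 dB


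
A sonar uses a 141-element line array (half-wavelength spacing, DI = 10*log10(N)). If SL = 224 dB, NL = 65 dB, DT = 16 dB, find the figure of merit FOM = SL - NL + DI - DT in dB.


164.49 dB


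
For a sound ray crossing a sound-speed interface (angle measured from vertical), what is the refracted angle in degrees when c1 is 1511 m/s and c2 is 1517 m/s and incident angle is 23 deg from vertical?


sin(theta2) = (c2/c1)*sin(theta1) = (1517/1511)*sin(23 deg) = 0.39228
theta2 = arcsin(0.39228) = 23.1

23.1 deg


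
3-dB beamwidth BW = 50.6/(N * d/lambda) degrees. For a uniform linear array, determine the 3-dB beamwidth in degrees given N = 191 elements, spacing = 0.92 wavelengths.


BW = 50.6 / (191 * 0.92) = 50.6 / 175.72 = 0.29

0.29 deg


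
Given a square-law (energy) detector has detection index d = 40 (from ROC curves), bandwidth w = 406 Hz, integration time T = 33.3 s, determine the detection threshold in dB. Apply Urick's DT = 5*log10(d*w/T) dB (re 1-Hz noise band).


DT = 5*log10(d*w/T) = 5*log10(40 * 406 / 33.3) = 5*log10(487.69) = 13.44

13.44 dB


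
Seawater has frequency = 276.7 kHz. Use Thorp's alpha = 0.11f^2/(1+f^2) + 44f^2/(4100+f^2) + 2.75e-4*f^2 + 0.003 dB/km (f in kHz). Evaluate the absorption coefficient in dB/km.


f^2 = 76562.89
alpha = 0.11*76562.89/(1+76562.89) + 44*76562.89/(4100+76562.89) + 2.75e-4*76562.89 + 0.003 = 62.931

62.931 dB/km


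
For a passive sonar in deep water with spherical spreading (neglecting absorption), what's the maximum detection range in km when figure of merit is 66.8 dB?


2.19 km


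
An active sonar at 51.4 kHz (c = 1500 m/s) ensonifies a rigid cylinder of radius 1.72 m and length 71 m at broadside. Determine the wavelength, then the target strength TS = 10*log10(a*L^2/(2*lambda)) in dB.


Step 1: lambda = c/f = 1500/51400 = 0.02918 m
Step 2: TS = 10*log10(a*L^2/(2*lambda)) = 10*log10(1.72*71^2/(2*0.02918)) = 51.72

51.72 dB


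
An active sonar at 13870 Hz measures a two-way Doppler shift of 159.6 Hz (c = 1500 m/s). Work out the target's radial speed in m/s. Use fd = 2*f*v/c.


From fd = 2*f*v/c, v = c*fd/(2*f) = 1500 * 159.6 / (2*13870) = 8.63

8.63 m/s


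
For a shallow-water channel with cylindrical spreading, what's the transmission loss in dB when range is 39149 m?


TL = 10*log10(39149) = 45.93

45.93 dB


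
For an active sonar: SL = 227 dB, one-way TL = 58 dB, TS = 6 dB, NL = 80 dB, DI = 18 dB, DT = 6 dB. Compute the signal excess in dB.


SE = SL - 2*TL + TS - NL + DI - DT = 227 - 2*58 + (6) - 80 + 18 - 6 = 49

49 dB


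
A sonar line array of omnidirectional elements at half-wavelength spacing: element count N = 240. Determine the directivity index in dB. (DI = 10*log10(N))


DI = 10*log10(240) = 23.8

23.8 dB


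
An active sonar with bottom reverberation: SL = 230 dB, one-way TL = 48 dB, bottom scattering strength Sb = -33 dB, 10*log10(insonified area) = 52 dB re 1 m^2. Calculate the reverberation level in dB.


RL = SL - 2*TL + Sb + 10*log10(A) = 230 - 2*48 + (-33) + 52 = 153

153 dB


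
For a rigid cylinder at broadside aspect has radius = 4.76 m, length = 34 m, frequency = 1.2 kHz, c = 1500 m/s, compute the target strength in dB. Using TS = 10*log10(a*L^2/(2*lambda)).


lambda = 1500/1200 = 1.25 m
TS = 10*log10(4.76*34^2/(2*1.25)) = 33.43

33.43 dB


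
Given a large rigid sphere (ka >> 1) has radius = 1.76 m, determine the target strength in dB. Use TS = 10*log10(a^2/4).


TS = 10*log10(1.76^2 / 4) = 10*log10(0.7744) = -1.11

-1.11 dB


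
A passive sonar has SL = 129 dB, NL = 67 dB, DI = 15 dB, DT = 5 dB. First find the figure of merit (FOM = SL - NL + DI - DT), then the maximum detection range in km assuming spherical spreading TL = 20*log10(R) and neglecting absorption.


Step 1: FOM = SL - NL + DI - DT = 129 - 67 + 15 - 5 = 72 dB
Step 2: at max range FOM = TL = 20*log10(R), so R = 10^(72/20) = 3981.07 m = 3.98 km

3.98 km


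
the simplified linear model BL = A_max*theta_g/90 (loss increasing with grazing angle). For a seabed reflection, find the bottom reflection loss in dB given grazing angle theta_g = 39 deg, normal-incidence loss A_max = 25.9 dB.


BL = A_max * theta_g / 90 = 25.9 * 39 / 90 = 11.22

11.22 dB


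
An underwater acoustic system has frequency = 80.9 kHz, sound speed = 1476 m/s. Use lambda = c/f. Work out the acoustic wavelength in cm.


lambda = c/f = 1476 / 80900 = 0.0182 m = 1.82 cm

1.82 cm


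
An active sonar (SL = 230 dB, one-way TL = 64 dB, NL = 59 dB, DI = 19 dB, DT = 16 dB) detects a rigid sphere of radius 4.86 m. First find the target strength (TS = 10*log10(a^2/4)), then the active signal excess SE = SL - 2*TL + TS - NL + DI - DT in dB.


Step 1: TS = 10*log10(4.86^2/4) = 7.71 dB
Step 2: SE = SL - 2*TL + TS - NL + DI - DT = 230 - 2*64 + (7.71) - 59 + 19 - 16 = 53.71

53.71 dB


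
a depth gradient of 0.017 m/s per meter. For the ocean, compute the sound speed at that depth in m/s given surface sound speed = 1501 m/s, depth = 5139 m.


c = 1501 + 0.017 * 5139 = 1588.363

1588.363 m/s


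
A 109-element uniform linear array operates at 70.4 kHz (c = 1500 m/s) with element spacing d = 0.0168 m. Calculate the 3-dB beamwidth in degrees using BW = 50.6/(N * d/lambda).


0.59 deg


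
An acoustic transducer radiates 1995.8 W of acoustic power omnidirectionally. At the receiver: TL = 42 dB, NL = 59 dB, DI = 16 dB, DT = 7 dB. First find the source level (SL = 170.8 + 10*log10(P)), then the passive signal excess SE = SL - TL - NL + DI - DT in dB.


Step 1: SL = 170.8 + 10*log10(1995.8) = 203.8 dB
Step 2: SE = SL - TL - NL + DI - DT = 203.8 - 42 - 59 + 16 - 7 = 111.8

111.8 dB


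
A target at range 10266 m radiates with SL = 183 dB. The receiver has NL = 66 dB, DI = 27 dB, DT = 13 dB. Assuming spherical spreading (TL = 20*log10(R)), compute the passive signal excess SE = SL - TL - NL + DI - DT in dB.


Step 1: TL = 20*log10(10266) = 80.23 dB
Step 2: SE = 183 - 80.23 - 66 + 27 - 13 = 50.77

50.77 dB


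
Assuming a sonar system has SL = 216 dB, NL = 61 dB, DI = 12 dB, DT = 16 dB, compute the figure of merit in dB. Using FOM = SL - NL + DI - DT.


FOM = SL - NL + DI - DT = 216 - 61 + 12 - 16 = 151

151 dB


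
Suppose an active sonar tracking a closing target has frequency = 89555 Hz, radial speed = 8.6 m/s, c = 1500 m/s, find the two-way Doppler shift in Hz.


fd = 2*f*v/c = 2 * 89555 * 8.6 / 1500 = 1026.9

1026.9 Hz


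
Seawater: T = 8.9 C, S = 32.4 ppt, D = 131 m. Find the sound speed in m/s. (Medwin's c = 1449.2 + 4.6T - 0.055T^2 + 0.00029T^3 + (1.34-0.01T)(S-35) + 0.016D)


1484.83 m/s


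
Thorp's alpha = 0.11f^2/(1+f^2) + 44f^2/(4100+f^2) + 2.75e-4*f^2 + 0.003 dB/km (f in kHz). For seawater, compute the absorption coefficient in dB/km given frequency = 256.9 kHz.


59.689 dB/km


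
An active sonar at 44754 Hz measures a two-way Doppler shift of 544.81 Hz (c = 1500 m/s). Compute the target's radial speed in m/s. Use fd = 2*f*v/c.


9.13 m/s


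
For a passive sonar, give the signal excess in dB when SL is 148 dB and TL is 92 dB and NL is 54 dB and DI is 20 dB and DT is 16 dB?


SE = SL - TL - NL + DI - DT = 148 - 92 - 54 + 20 - 16 = 6

6 dB


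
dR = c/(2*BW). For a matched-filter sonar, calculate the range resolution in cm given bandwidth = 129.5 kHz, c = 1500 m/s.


dR = c/(2*BW) = 1500 / (2 * 129.5e3) = 0.0058 m = 0.58 cm

0.58 cm


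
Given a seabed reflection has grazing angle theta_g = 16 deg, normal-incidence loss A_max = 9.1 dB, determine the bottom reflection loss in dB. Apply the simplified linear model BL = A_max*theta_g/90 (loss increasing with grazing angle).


BL = A_max * theta_g / 90 = 9.1 * 16 / 90 = 1.62

1.62 dB


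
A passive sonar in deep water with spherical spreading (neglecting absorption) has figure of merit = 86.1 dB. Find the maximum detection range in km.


20.18 km


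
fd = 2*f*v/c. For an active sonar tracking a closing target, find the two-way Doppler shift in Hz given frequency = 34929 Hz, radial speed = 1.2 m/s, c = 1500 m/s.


fd = 2*f*v/c = 2 * 34929 * 1.2 / 1500 = 55.89

55.89 Hz


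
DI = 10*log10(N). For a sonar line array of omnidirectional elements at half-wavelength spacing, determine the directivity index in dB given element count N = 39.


DI = 10*log10(39) = 15.91

15.91 dB


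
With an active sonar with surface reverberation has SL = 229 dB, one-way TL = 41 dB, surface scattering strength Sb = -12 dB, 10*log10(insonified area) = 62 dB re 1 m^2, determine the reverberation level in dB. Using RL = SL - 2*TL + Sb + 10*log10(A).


RL = SL - 2*TL + Sb + 10*log10(A) = 229 - 2*41 + (-12) + 62 = 197

197 dB


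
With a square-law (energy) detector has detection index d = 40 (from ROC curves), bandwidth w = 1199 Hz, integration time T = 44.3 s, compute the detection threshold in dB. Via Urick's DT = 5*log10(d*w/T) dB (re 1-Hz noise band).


DT = 5*log10(d*w/T) = 5*log10(40 * 1199 / 44.3) = 5*log10(1082.62) = 15.17

15.17 dB


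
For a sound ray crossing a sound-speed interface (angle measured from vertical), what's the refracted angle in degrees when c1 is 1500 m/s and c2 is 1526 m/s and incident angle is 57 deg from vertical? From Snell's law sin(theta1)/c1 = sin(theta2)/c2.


58.56 deg


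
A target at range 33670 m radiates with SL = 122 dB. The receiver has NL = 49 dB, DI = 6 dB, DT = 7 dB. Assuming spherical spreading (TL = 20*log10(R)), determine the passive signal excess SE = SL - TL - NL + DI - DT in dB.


Step 1: TL = 20*log10(33670) = 90.54 dB
Step 2: SE = 122 - 90.54 - 49 + 6 - 7 = -18.54

-18.54 dB


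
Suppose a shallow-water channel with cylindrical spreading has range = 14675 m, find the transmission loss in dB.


TL = 10*log10(14675) = 41.67

41.67 dB


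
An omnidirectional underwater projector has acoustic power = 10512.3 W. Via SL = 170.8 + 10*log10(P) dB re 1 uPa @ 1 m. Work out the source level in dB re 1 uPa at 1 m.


SL = 170.8 + 10*log10(10512.3) = 170.8 + 40.22 = 211.02

211.02 dB


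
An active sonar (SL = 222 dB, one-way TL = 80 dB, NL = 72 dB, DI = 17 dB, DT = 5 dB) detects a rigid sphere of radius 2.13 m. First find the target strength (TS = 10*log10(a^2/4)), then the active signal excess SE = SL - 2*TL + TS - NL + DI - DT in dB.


Step 1: TS = 10*log10(2.13^2/4) = 0.55 dB
Step 2: SE = SL - 2*TL + TS - NL + DI - DT = 222 - 2*80 + (0.55) - 72 + 17 - 5 = 2.55

2.55 dB


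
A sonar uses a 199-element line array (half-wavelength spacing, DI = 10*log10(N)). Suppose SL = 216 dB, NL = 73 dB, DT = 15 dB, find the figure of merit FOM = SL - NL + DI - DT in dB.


Step 1: DI = 10*log10(199) = 22.99 dB
Step 2: FOM = SL - NL + DI - DT = 216 - 73 + 22.99 - 15 = 150.99

150.99 dB


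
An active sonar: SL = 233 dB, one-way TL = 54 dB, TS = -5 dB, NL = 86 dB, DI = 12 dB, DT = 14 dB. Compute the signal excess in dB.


SE = SL - 2*TL + TS - NL + DI - DT = 233 - 2*54 + (-5) - 86 + 12 - 14 = 32

32 dB


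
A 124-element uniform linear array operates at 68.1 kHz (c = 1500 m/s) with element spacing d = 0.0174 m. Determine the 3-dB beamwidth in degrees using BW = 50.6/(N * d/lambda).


Step 1: lambda = 1500/68100 = 0.02203 m
Step 2: d/lambda = 0.0174/0.02203 = 0.7898
Step 3: BW = 50.6/(N * d/lambda) = 50.6/(124 * 0.7898) = 0.52

0.52 deg


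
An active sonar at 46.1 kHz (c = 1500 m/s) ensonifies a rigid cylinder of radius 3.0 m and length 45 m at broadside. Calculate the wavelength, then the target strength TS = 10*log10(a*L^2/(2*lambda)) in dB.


Step 1: lambda = c/f = 1500/46100 = 0.03254 m
Step 2: TS = 10*log10(a*L^2/(2*lambda)) = 10*log10(3.0*45^2/(2*0.03254)) = 49.7

49.7 dB


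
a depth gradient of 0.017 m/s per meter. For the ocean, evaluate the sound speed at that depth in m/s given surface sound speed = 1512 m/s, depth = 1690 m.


c = 1512 + 0.017 * 1690 = 1540.73

1540.73 m/s


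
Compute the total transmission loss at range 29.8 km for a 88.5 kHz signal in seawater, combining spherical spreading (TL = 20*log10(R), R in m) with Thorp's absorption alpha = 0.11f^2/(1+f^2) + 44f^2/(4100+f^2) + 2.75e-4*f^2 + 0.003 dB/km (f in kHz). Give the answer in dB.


Step 1 (Thorp): alpha = 0.11*7832.25/(1+7832.25) + 44*7832.25/(4100+7832.25) + 2.75e-4*7832.25 + 0.003 = 31.1482 dB/km
Step 2: TL_spread = 20*log10(29800) = 89.48 dB
Step 3: TL_abs = alpha*R = 31.1482 * 29.8 = 928.22 dB
Step 4: TL_total = 89.48 + 928.22 = 1017.7

1017.7 dB
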